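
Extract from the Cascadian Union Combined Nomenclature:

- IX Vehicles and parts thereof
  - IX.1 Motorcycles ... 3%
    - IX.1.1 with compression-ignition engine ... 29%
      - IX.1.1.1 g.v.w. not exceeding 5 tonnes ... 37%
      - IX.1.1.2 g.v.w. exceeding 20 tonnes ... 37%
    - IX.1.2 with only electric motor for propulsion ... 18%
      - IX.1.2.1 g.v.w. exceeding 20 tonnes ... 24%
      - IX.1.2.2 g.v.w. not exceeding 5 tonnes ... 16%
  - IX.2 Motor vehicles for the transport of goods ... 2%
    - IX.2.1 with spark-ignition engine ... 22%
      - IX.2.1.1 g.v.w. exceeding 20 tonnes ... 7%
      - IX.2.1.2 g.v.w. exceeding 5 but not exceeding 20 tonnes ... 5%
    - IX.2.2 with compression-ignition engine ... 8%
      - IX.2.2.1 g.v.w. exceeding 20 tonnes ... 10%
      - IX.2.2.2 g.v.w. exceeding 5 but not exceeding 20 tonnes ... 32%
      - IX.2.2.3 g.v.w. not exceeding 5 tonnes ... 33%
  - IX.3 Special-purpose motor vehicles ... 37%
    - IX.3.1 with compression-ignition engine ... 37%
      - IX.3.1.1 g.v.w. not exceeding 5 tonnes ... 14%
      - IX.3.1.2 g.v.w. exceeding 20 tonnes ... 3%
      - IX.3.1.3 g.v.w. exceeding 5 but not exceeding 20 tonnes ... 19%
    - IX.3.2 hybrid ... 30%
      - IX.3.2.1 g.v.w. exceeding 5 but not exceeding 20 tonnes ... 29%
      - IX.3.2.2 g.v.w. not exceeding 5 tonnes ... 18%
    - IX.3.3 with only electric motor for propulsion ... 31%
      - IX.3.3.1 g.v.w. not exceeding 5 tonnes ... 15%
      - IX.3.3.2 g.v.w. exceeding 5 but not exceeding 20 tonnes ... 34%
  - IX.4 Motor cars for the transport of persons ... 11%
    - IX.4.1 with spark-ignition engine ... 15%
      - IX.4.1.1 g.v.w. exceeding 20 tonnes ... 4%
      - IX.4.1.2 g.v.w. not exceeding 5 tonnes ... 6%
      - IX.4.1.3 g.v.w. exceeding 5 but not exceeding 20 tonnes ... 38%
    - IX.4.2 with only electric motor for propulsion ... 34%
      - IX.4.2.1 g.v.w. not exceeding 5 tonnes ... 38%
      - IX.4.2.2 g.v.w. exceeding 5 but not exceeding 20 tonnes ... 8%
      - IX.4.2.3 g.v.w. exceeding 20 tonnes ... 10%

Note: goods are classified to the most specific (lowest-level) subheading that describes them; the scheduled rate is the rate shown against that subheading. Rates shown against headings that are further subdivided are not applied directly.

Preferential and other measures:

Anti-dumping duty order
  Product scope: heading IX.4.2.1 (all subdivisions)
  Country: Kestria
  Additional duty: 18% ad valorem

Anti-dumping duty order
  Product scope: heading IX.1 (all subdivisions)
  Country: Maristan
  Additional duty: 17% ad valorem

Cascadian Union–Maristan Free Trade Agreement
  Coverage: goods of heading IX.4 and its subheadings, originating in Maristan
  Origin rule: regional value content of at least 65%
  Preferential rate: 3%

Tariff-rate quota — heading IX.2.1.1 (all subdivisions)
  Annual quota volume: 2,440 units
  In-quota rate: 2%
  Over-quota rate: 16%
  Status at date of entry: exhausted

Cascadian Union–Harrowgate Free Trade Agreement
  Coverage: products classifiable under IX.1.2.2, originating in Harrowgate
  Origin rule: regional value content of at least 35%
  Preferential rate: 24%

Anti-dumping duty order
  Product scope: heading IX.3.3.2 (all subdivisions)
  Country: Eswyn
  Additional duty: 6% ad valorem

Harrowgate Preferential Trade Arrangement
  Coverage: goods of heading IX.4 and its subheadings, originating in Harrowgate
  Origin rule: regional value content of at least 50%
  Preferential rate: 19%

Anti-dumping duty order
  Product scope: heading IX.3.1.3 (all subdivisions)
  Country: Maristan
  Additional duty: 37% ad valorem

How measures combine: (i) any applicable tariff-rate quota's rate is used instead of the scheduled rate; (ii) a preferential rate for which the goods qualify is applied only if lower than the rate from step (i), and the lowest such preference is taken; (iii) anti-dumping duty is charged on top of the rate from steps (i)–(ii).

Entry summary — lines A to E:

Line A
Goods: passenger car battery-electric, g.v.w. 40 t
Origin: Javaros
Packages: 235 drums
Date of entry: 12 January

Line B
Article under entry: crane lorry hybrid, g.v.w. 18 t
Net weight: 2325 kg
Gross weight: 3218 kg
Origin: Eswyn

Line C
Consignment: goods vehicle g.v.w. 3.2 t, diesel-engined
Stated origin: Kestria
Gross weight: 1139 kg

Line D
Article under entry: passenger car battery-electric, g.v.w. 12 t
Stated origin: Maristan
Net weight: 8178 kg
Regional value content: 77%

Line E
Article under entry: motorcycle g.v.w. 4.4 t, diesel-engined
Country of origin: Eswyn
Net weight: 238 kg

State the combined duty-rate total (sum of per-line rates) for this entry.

Line A: passenger car → IX.4; battery-electric → IX.4.2; g.v.w. 40 t → IX.4.2.3. Scheduled 10%. No special measure applies. → 10%.
Line B: crane lorry → IX.3; hybrid → IX.3.2; g.v.w. 18 t → IX.3.2.1. Scheduled 29%. No special measure applies. → 29%.
Line C: goods vehicle → IX.2; diesel-engined → IX.2.2; g.v.w. 3.2 t → IX.2.2.3. Scheduled 33%. No special measure applies. → 33%.
Line D: passenger car → IX.4; battery-electric → IX.4.2; g.v.w. 12 t → IX.4.2.2. Scheduled 8%. Maristan agreement on IX.4: RVC ≥ 65% → 3% available; preferential 3%. → 3%.
Line E: motorcycle → IX.1; diesel-engined → IX.1.1; g.v.w. 4.4 t → IX.1.1.1. Scheduled 37%. No special measure applies. → 37%.
Sum: 10% + 29% + 33% + 3% + 37% = 112%.

112%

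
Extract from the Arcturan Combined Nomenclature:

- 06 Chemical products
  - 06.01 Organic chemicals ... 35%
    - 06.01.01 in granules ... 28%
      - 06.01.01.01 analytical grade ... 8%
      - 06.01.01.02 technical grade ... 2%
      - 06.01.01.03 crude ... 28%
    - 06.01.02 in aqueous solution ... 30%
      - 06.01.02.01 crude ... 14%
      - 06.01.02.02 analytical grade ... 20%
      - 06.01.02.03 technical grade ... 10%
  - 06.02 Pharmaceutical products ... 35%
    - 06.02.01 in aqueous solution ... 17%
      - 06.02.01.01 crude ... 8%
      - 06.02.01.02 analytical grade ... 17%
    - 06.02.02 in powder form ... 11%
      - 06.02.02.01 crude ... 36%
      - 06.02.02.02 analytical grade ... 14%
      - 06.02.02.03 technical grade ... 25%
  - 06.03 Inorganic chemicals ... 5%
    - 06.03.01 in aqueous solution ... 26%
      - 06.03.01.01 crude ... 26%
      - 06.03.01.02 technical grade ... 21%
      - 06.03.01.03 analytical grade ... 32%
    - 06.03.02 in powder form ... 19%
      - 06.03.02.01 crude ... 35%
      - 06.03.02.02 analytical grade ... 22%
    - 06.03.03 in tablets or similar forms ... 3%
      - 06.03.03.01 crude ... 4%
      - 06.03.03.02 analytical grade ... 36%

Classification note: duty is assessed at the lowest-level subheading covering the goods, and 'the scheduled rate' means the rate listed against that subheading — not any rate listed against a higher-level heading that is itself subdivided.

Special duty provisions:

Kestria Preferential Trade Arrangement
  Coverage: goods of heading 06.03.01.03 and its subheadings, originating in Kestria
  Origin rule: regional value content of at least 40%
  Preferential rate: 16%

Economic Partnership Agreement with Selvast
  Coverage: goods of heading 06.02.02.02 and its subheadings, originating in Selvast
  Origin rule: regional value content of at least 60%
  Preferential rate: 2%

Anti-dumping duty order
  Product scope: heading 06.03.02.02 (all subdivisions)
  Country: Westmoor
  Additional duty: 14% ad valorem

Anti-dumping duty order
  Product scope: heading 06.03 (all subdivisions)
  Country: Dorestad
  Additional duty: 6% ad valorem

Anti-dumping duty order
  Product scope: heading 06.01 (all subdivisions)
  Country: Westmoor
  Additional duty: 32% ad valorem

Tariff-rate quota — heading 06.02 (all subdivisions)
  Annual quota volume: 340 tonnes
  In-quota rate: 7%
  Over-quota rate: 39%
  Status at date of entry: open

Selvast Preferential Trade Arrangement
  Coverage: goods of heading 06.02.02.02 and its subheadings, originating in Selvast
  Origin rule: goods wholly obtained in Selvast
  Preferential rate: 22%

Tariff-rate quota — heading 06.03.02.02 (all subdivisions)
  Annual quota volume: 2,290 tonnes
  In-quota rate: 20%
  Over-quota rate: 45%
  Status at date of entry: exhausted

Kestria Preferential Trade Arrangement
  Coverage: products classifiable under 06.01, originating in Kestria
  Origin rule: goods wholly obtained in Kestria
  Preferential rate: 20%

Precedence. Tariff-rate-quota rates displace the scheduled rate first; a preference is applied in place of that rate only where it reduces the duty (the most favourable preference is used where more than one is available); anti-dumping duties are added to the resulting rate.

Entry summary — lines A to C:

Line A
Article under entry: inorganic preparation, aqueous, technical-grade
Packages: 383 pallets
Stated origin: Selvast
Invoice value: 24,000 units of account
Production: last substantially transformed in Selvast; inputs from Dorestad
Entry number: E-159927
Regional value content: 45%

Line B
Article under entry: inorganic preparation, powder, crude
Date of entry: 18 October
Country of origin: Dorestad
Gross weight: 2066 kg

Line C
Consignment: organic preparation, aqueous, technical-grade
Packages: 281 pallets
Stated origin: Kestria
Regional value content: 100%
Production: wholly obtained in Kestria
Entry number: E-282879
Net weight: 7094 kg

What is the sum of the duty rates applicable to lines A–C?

72%

Line A: inorganic → 06.03; aqueous → 06.03.01; technical-grade → 06.03.01.02. Scheduled 21%. Selvast agreement on 06.02.02.02: 06.03.01.02 not covered; Selvast agreement on 06.02.02.02: 06.03.01.02 not covered. → 21%.
Line B: inorganic → 06.03; powder → 06.03.02; crude → 06.03.02.01. Scheduled 35%. anti-dumping (Dorestad, 06.03): +6%; total 35% + 6% = 41%. → 41%.
Line C: organic → 06.01; aqueous → 06.01.02; technical-grade → 06.01.02.03. Scheduled 10%. Kestria agreement on 06.03.01.03: 06.01.02.03 not covered; Kestria agreement on 06.01: wholly obtained → 20% available; preference 20% not lower than 10% → no reduction. → 10%.
Sum: 21% + 41% + 10% = 72%.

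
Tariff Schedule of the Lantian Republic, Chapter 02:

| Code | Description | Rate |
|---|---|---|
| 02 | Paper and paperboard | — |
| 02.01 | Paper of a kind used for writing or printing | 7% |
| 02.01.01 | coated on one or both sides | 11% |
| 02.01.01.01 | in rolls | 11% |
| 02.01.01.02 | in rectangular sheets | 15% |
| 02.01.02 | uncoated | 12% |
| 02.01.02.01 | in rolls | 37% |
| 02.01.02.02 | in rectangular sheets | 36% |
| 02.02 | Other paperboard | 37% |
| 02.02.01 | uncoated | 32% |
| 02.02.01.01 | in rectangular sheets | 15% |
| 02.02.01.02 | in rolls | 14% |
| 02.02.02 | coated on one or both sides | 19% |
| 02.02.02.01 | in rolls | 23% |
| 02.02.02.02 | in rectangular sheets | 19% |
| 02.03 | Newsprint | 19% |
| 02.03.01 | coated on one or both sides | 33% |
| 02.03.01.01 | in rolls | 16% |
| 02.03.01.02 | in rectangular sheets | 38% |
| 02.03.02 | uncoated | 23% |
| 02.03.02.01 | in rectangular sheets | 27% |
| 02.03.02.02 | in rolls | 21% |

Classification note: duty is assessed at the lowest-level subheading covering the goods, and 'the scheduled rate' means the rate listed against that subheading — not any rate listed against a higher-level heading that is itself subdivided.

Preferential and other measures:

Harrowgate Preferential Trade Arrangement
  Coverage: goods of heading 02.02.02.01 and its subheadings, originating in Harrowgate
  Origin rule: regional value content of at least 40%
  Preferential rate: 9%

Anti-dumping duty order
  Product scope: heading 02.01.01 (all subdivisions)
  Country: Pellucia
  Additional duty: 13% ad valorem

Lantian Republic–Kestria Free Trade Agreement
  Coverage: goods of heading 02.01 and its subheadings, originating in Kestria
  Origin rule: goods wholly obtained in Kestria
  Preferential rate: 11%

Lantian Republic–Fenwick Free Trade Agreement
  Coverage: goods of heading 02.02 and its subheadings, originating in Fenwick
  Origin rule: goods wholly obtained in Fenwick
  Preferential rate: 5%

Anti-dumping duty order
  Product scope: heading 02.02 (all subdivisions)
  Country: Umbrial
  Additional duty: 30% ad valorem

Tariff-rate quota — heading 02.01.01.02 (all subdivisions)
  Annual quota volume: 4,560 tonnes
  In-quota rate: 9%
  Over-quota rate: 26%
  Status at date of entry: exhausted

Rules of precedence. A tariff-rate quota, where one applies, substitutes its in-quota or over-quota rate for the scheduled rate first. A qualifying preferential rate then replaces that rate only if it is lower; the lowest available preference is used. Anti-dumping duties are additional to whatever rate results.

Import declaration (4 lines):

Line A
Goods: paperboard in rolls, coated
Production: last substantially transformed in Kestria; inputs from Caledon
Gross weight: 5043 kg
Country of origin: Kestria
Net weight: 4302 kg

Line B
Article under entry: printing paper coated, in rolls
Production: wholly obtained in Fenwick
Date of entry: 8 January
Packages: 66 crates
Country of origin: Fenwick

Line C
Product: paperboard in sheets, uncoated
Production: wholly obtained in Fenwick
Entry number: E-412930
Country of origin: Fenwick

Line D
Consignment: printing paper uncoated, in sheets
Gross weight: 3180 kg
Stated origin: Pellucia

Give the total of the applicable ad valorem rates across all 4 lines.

75%

Line A: paperboard → 02.02; coated → 02.02.02; in rolls → 02.02.02.01. Scheduled 23%. Kestria agreement on 02.01: 02.02.02.01 not covered. → 23%.
Line B: printing paper → 02.01; coated → 02.01.01; in rolls → 02.01.01.01. Scheduled 11%. Fenwick agreement on 02.02: 02.01.01.01 not covered. → 11%.
Line C: paperboard → 02.02; uncoated → 02.02.01; in sheets → 02.02.01.01. Scheduled 15%. Fenwick agreement on 02.02: wholly obtained → 5% available; preferential 5%. → 5%.
Line D: printing paper → 02.01; uncoated → 02.01.02; in sheets → 02.01.02.02. Scheduled 36%. No special measure applies. → 36%.
Sum: 23% + 11% + 5% + 36% = 75%.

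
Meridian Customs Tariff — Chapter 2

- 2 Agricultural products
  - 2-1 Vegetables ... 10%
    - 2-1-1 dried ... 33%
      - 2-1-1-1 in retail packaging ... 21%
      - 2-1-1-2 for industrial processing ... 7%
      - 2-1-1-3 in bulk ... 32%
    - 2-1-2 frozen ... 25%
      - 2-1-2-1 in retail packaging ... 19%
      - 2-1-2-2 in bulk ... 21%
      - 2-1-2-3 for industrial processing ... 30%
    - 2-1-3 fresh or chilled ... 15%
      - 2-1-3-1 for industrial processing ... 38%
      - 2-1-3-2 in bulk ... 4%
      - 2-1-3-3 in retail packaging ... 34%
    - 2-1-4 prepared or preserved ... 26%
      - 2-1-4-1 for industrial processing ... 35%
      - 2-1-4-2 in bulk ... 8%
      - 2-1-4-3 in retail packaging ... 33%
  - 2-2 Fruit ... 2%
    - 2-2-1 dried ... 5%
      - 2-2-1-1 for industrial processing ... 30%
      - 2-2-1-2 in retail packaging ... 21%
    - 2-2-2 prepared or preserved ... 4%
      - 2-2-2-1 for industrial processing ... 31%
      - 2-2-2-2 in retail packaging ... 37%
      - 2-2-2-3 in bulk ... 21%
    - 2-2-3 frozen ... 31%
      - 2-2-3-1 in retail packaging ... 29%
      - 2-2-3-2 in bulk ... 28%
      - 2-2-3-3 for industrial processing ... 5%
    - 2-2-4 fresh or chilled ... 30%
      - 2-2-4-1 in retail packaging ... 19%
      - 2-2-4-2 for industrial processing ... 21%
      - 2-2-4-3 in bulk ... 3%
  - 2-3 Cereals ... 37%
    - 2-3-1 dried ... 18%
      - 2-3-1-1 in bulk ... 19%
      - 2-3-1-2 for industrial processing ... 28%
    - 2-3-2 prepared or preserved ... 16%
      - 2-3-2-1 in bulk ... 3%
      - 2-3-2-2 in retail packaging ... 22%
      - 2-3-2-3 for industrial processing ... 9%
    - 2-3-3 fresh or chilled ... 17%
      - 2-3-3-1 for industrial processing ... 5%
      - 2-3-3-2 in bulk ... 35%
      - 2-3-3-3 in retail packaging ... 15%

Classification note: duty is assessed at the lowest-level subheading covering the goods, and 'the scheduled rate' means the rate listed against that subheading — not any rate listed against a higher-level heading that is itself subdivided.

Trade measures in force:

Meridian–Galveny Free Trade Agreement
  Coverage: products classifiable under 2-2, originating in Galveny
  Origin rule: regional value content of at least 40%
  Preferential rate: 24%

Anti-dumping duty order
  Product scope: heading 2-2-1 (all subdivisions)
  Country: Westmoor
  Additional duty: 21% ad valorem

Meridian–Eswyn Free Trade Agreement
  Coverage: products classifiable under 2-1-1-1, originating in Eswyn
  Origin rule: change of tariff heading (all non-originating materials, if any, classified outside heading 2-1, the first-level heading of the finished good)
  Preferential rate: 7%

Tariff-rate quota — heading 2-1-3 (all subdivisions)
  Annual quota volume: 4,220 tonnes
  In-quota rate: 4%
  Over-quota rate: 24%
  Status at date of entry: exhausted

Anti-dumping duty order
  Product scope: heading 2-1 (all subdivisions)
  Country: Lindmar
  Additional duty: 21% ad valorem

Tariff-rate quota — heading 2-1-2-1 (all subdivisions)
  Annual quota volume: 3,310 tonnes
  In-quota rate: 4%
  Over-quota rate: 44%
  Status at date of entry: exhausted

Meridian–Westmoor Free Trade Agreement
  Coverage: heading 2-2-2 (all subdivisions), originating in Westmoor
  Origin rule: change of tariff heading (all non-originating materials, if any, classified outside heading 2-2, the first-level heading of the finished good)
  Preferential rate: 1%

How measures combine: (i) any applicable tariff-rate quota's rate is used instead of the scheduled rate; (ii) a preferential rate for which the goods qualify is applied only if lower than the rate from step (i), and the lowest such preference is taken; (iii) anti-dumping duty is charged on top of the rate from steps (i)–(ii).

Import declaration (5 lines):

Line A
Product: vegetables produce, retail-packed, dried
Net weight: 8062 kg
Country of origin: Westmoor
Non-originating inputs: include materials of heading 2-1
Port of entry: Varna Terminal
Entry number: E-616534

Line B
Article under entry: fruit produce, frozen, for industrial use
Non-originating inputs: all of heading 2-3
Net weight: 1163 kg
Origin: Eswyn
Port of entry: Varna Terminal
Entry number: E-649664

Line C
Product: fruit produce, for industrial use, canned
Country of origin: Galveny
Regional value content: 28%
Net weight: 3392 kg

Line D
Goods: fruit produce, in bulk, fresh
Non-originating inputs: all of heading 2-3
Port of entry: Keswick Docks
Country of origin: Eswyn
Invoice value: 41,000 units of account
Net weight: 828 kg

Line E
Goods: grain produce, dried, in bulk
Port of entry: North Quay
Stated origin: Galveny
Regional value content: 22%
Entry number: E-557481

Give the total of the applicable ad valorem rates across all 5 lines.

79%

Line A: vegetables → 2-1; dried → 2-1-1; retail-packed → 2-1-1-1. Scheduled 21%. Westmoor agreement on 2-2-2: 2-1-1-1 not covered. → 21%.
Line B: fruit → 2-2; frozen → 2-2-3; for industrial use → 2-2-3-3. Scheduled 5%. Eswyn agreement on 2-1-1-1: 2-2-3-3 not covered. → 5%.
Line C: fruit → 2-2; canned → 2-2-2; for industrial use → 2-2-2-1. Scheduled 31%. Galveny agreement on 2-2: RVC < 40%. → 31%.
Line D: fruit → 2-2; fresh → 2-2-4; in bulk → 2-2-4-3. Scheduled 3%. Eswyn agreement on 2-1-1-1: 2-2-4-3 not covered. → 3%.
Line E: grain → 2-3; dried → 2-3-1; in bulk → 2-3-1-1. Scheduled 19%. Galveny agreement on 2-2: 2-3-1-1 not covered. → 19%.
Sum: 21% + 5% + 31% + 3% + 19% = 79%.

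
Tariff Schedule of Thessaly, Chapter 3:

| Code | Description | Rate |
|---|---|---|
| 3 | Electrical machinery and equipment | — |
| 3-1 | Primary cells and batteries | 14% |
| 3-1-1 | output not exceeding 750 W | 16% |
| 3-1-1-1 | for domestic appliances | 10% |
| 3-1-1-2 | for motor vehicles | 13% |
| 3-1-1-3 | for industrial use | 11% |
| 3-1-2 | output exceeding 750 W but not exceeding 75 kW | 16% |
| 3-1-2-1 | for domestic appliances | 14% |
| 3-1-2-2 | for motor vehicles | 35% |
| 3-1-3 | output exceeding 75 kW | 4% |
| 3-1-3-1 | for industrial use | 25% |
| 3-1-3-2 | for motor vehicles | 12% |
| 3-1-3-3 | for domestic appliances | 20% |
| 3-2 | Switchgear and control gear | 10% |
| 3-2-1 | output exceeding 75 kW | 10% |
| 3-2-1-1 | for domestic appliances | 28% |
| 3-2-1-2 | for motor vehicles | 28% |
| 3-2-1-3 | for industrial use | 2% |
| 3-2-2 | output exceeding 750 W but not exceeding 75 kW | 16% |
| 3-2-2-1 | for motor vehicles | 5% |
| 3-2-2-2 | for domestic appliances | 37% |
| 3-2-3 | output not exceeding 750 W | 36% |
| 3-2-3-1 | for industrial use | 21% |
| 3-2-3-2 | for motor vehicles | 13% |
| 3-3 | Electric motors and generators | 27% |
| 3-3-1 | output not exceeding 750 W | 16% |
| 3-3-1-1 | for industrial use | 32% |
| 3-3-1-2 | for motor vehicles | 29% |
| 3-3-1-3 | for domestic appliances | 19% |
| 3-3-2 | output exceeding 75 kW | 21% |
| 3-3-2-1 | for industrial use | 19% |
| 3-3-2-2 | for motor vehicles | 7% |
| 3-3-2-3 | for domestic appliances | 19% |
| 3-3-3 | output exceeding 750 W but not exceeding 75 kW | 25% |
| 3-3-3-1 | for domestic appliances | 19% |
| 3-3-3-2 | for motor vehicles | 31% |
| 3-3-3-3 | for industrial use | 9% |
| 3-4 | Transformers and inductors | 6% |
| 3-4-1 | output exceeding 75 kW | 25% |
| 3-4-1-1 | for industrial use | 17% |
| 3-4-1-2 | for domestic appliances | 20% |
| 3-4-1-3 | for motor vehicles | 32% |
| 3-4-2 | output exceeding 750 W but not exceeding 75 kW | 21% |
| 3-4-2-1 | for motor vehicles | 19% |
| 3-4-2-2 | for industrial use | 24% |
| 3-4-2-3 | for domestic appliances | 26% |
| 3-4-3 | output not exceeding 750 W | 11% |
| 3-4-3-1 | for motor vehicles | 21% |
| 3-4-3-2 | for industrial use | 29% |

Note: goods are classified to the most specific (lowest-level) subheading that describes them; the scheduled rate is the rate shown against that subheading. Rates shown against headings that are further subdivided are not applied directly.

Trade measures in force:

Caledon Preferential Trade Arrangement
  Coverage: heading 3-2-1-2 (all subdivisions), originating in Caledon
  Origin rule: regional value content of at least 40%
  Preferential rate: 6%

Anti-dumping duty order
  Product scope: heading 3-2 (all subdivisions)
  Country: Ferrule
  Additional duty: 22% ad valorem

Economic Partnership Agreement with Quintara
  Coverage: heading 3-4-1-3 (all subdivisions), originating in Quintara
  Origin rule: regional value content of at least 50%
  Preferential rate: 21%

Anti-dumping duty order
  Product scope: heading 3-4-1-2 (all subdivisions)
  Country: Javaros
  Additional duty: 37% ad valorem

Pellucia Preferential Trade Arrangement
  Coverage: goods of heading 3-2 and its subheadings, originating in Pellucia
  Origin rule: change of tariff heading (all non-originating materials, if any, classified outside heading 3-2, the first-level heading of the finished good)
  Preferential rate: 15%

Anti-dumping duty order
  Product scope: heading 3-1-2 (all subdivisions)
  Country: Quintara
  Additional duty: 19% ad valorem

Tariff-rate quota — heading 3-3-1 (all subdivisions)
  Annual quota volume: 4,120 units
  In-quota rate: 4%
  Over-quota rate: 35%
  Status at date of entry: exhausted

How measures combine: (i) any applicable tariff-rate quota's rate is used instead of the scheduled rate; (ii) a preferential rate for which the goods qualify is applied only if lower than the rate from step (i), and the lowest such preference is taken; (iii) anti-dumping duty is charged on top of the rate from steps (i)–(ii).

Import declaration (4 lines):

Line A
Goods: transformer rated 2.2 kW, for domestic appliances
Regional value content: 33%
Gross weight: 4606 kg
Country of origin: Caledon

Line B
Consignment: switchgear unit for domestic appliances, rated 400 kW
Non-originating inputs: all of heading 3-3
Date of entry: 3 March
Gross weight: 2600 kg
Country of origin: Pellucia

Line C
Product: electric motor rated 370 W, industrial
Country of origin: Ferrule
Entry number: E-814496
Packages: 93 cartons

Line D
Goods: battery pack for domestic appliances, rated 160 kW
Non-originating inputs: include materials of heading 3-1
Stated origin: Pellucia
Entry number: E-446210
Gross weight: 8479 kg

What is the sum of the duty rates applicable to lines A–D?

96%

Line A: transformer → 3-4; rated 2.2 kW → 3-4-2; for domestic appliances → 3-4-2-3. Scheduled 26%. Caledon agreement on 3-2-1-2: 3-4-2-3 not covered. → 26%.
Line B: switchgear unit → 3-2; rated 400 kW → 3-2-1; for domestic appliances → 3-2-1-1. Scheduled 28%. Pellucia agreement on 3-2: CTH met → 15% available; preferential 15%. → 15%.
Line C: electric motor → 3-3; rated 370 W → 3-3-1; industrial → 3-3-1-1. Scheduled 32%. quota on 3-3-1 exhausted → over-quota 35%. → 35%.
Line D: battery pack → 3-1; rated 160 kW → 3-1-3; for domestic appliances → 3-1-3-3. Scheduled 20%. Pellucia agreement on 3-2: 3-1-3-3 not covered. → 20%.
Sum: 26% + 15% + 35% + 20% = 96%.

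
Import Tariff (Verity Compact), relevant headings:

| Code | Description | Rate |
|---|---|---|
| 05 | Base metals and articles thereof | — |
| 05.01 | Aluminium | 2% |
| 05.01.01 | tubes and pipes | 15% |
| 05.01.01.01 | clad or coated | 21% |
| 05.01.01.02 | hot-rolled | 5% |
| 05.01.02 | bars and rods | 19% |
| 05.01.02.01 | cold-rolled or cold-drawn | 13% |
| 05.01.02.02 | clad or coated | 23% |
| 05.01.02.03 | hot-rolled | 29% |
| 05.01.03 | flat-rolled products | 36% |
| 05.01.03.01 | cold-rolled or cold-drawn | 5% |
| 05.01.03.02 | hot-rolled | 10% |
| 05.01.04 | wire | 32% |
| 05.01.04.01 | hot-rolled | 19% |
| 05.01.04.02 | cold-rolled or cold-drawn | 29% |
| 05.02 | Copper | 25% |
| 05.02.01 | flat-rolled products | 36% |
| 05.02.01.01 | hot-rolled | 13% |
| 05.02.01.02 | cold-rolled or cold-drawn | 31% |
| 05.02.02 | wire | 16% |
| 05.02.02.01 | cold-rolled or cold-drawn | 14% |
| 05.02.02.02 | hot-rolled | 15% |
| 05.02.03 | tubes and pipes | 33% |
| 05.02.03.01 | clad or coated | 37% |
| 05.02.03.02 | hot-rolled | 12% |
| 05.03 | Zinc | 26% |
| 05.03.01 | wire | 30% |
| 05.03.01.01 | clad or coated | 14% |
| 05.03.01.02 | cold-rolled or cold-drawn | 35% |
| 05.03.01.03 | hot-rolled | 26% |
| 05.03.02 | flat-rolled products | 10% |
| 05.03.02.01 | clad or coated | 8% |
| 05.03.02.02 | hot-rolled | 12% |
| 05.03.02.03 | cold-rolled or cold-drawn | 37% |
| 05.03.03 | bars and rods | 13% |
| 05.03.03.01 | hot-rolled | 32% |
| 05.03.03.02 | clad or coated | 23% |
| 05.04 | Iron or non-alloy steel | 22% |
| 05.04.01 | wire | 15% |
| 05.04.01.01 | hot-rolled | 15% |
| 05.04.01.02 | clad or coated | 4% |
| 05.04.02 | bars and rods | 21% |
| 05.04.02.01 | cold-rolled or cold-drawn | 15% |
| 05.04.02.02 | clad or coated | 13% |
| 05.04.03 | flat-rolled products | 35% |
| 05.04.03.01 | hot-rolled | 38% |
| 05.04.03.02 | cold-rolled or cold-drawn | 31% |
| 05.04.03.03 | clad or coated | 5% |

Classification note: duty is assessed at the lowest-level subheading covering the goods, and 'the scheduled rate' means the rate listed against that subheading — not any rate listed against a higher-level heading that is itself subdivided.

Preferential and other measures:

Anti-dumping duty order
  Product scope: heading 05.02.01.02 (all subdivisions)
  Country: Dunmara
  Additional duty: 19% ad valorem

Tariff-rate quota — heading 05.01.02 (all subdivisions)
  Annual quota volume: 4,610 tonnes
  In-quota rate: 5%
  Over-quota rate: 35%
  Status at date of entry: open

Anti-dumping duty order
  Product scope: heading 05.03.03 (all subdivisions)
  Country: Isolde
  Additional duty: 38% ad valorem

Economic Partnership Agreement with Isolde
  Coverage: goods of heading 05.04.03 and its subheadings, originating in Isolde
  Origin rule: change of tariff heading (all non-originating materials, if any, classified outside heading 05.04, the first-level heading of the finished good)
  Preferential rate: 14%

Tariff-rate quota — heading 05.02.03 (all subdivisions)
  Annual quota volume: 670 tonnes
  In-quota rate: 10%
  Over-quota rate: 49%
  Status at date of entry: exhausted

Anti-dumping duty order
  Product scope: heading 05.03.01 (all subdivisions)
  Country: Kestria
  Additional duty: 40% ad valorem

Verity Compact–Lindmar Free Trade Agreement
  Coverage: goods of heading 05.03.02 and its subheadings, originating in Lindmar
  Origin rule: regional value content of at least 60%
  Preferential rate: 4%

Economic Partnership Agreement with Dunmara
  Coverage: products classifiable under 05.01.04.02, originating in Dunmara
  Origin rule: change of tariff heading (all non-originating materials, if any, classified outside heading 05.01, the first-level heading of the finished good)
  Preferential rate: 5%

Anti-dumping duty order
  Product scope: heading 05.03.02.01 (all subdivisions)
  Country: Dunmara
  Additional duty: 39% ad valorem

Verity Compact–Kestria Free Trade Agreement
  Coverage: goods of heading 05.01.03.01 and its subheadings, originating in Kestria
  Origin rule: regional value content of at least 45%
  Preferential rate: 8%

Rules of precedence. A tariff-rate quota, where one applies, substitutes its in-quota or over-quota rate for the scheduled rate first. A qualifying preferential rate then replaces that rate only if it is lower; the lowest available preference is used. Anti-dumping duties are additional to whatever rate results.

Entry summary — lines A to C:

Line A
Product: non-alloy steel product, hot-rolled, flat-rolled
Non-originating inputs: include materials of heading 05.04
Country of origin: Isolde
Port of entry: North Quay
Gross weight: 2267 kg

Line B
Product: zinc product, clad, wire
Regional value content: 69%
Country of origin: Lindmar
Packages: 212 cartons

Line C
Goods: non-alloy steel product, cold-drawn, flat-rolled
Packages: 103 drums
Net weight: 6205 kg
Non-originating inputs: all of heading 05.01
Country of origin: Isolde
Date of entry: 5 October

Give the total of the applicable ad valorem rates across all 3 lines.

Line A: non-alloy steel → 05.04; flat-rolled → 05.04.03; hot-rolled → 05.04.03.01. Scheduled 38%. Isolde agreement on 05.04.03: CTH not met. → 38%.
Line B: zinc → 05.03; wire → 05.03.01; clad → 05.03.01.01. Scheduled 14%. Lindmar agreement on 05.03.02: 05.03.01.01 not covered. → 14%.
Line C: non-alloy steel → 05.04; flat-rolled → 05.04.03; cold-drawn → 05.04.03.02. Scheduled 31%. Isolde agreement on 05.04.03: CTH met → 14% available; preferential 14%. → 14%.
Sum: 38% + 14% + 14% = 66%.

66%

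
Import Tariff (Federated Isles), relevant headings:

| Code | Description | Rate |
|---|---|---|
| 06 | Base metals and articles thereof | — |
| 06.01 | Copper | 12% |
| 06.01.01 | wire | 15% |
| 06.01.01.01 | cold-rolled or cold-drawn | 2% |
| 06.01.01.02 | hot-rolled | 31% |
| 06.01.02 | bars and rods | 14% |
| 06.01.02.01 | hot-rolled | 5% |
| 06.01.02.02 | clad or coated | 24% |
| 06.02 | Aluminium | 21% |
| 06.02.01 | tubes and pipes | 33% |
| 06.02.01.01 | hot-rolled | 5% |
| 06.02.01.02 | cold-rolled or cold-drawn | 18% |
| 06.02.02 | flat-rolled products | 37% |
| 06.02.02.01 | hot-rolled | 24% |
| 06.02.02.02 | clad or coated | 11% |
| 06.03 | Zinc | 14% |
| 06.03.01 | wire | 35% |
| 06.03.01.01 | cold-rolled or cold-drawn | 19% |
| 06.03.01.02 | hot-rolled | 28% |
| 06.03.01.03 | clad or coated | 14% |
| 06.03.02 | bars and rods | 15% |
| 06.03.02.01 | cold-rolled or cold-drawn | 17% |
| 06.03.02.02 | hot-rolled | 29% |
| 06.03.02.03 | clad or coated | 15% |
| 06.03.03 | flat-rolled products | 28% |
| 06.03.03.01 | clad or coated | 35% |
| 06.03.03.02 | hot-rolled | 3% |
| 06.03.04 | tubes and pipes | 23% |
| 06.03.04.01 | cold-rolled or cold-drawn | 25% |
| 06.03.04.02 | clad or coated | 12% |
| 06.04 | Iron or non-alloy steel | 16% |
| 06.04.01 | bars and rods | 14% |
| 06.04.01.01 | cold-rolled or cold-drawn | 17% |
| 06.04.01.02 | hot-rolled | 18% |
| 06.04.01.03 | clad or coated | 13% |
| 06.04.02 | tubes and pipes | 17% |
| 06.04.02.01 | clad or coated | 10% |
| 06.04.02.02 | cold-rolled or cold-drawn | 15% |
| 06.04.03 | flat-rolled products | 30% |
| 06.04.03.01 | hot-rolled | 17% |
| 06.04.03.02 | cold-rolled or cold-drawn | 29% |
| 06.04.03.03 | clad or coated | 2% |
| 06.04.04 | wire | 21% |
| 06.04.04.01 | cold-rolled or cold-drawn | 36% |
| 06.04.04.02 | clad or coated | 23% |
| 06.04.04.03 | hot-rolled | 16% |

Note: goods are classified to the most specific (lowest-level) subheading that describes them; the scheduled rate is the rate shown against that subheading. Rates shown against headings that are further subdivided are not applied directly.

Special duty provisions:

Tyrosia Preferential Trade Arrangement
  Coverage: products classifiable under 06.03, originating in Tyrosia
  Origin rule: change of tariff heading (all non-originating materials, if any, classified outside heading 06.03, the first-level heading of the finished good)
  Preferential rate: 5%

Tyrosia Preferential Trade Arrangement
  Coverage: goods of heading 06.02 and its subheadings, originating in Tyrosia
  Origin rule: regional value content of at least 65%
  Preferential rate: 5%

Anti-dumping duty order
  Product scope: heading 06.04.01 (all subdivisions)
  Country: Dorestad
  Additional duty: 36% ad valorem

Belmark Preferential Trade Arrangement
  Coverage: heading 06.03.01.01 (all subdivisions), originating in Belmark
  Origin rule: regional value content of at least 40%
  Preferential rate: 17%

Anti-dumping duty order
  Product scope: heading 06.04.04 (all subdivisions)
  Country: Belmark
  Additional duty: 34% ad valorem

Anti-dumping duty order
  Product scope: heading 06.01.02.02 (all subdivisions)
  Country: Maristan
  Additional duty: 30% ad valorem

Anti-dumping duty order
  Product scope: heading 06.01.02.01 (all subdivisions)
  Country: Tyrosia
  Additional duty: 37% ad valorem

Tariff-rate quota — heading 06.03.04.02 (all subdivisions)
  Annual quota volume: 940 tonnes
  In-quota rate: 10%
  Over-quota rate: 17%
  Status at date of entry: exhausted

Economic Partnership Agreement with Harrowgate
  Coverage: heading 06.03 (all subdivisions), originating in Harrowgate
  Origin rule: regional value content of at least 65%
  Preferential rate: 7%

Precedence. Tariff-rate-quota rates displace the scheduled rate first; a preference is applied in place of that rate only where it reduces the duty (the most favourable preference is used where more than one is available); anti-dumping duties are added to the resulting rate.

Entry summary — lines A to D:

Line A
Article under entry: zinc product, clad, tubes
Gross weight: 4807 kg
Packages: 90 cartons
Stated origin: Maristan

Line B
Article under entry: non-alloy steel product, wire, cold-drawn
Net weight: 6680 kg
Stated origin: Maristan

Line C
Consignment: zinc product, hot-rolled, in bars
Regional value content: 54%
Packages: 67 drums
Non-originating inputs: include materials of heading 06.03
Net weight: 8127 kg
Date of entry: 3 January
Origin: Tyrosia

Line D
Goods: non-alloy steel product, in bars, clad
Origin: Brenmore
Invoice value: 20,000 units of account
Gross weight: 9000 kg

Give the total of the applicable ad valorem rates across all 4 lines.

Line A: zinc → 06.03; tubes → 06.03.04; clad → 06.03.04.02. Scheduled 12%. quota on 06.03.04.02 exhausted → over-quota 17%. → 17%.
Line B: non-alloy steel → 06.04; wire → 06.04.04; cold-drawn → 06.04.04.01. Scheduled 36%. No special measure applies. → 36%.
Line C: zinc → 06.03; in bars → 06.03.02; hot-rolled → 06.03.02.02. Scheduled 29%. Tyrosia agreement on 06.03: CTH not met; Tyrosia agreement on 06.02: 06.03.02.02 not covered. → 29%.
Line D: non-alloy steel → 06.04; in bars → 06.04.01; clad → 06.04.01.03. Scheduled 13%. No special measure applies. → 13%.
Sum: 17% + 36% + 29% + 13% = 95%.

95%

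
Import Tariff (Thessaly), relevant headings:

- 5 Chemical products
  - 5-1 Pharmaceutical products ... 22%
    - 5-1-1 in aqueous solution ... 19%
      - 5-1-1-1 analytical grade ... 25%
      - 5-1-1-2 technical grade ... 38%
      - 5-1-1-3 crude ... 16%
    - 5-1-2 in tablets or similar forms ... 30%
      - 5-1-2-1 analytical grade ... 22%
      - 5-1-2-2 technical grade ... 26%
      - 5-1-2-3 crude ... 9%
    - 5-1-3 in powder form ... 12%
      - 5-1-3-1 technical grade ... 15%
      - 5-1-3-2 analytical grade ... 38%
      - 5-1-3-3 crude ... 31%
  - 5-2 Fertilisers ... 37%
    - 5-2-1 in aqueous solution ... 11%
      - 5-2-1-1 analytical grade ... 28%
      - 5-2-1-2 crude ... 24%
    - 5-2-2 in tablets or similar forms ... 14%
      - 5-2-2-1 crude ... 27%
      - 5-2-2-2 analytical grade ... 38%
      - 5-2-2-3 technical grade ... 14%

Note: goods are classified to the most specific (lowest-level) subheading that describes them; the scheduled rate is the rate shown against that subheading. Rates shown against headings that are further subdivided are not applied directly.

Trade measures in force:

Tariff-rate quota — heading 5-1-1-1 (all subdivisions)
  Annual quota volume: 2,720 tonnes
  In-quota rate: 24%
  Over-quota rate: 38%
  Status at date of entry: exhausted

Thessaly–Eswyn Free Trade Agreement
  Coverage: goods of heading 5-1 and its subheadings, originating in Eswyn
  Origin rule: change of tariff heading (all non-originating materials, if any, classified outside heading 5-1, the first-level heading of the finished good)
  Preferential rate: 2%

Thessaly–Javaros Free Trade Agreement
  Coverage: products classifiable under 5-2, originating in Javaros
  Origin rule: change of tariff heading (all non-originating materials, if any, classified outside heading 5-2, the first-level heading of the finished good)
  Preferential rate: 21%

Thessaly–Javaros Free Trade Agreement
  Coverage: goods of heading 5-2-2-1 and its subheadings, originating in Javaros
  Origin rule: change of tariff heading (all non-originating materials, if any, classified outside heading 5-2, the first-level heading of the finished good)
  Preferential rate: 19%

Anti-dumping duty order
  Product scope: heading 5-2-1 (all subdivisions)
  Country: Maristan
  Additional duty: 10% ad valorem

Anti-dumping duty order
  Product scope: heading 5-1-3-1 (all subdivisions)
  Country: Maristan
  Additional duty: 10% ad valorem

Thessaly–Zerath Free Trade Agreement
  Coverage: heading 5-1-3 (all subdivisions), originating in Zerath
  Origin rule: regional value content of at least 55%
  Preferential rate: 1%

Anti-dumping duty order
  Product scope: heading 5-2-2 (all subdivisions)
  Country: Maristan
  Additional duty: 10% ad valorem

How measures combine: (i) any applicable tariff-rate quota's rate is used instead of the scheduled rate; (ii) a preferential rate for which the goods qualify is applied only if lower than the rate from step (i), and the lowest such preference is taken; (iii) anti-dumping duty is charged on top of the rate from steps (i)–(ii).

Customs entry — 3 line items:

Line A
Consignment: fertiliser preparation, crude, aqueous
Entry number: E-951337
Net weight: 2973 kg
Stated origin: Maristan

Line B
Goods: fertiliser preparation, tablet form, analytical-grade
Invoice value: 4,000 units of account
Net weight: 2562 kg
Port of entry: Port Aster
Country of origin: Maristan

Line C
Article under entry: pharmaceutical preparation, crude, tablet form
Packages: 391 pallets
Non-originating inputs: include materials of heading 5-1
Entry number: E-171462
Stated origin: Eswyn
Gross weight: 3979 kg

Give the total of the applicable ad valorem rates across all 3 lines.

Line A: fertiliser → 5-2; aqueous → 5-2-1; crude → 5-2-1-2. Scheduled 24%. anti-dumping (Maristan, 5-2-1): +10%; total 24% + 10% = 34%. → 34%.
Line B: fertiliser → 5-2; tablet form → 5-2-2; analytical-grade → 5-2-2-2. Scheduled 38%. anti-dumping (Maristan, 5-2-2): +10%; total 38% + 10% = 48%. → 48%.
Line C: pharmaceutical → 5-1; tablet form → 5-1-2; crude → 5-1-2-3. Scheduled 9%. Eswyn agreement on 5-1: CTH not met. → 9%.
Sum: 34% + 48% + 9% = 91%.

91%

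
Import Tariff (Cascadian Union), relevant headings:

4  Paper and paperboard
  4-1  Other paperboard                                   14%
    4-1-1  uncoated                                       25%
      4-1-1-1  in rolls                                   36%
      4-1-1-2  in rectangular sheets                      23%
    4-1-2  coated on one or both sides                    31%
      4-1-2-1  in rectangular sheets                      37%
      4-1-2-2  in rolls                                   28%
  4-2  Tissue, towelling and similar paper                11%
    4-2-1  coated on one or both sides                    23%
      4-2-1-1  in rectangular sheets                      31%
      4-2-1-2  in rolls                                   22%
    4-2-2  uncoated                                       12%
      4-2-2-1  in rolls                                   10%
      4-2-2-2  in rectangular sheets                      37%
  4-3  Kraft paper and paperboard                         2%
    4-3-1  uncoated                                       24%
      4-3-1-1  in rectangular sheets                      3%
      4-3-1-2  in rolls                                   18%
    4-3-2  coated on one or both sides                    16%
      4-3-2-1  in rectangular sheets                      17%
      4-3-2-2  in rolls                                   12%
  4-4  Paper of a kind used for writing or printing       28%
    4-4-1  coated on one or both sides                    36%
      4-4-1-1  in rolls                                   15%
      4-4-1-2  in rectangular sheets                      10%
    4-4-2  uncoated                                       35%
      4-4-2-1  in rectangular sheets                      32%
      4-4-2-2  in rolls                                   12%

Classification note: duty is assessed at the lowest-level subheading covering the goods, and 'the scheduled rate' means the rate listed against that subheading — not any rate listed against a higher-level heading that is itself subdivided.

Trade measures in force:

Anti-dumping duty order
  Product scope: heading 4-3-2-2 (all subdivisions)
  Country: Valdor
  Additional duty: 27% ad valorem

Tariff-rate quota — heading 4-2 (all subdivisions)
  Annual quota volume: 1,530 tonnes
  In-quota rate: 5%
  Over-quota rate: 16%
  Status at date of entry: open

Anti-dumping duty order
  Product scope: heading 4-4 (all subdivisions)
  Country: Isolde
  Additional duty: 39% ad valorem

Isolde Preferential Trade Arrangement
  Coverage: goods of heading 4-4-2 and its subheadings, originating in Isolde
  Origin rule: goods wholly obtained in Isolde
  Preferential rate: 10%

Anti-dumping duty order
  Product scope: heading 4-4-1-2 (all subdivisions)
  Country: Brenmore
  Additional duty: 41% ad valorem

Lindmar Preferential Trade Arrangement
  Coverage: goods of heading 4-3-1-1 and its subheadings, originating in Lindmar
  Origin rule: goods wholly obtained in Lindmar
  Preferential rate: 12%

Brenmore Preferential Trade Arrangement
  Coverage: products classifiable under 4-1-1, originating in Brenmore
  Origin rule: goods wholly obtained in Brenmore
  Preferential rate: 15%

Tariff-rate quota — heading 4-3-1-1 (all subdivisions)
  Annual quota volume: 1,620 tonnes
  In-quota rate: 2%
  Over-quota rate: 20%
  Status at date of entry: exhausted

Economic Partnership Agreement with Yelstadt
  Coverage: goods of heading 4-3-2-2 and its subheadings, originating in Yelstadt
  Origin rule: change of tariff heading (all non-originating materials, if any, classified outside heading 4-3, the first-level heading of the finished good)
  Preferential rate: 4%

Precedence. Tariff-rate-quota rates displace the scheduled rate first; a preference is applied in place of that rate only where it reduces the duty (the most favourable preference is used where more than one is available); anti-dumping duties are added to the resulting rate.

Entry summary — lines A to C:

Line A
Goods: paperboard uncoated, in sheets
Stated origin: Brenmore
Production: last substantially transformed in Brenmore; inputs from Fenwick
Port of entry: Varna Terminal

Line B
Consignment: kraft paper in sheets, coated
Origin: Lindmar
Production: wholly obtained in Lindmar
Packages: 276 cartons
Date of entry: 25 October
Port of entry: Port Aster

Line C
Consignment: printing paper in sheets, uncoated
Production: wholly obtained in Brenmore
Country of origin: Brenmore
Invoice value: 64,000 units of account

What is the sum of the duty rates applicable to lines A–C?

Line A: paperboard → 4-1; uncoated → 4-1-1; in sheets → 4-1-1-2. Scheduled 23%. Brenmore agreement on 4-1-1: not wholly obtained. → 23%.
Line B: kraft paper → 4-3; coated → 4-3-2; in sheets → 4-3-2-1. Scheduled 17%. Lindmar agreement on 4-3-1-1: 4-3-2-1 not covered. → 17%.
Line C: printing paper → 4-4; uncoated → 4-4-2; in sheets → 4-4-2-1. Scheduled 32%. Brenmore agreement on 4-1-1: 4-4-2-1 not covered. → 32%.
Sum: 23% + 17% + 32% = 72%.

72%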